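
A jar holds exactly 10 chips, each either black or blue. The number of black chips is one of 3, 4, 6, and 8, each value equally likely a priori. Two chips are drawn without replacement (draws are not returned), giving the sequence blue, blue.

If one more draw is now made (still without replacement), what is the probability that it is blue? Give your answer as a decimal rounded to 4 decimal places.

0.5145

For each hypothesis, P(data | H) works out to: P(data | r = 3) = (7/10)(6/9) = 7/15; P(data | r = 4) = (6/10)(5/9) = 1/3; P(data | r = 6) = (4/10)(3/9) = 2/15; P(data | r = 8) = (2/10)(1/9) = 1/45.
The prior-weighted likelihoods are 1/4 · 7/15 = 7/60, 1/4 · 1/3 = 1/12, 1/4 · 2/15 = 1/30, 1/4 · 1/45 = 1/180; these sum to 43/180.
Normalising, the posterior is P(r = 3 | data) = 21/43, P(r = 4 | data) = 15/43, P(r = 6 | data) = 6/43, P(r = 8 | data) = 1/43.
The predictive probability is P(blue next | data) = (5/8)(21/43) + (1/2)(15/43) + (1/4)(6/43) + (0)(1/43) = 177/344.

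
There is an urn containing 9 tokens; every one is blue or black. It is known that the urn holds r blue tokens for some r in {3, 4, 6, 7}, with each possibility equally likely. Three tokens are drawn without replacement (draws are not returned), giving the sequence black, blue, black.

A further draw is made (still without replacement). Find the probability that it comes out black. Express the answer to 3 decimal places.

Under each hypothesis, the probability of the observed sequence is: P(data | r = 3) = (6/9)(3/8)(5/7) = 5/28; P(data | r = 4) = (5/9)(4/8)(4/7) = 10/63; P(data | r = 6) = (3/9)(6/8)(2/7) = 1/14; P(data | r = 7) = (2/9)(7/8)(1/7) = 1/36.
Multiplying each by its prior: 1/4 · 5/28 = 5/112, 1/4 · 10/63 = 5/126, 1/4 · 1/14 = 1/56, 1/4 · 1/36 = 1/144; with total 55/504.
Dividing through by the total gives posterior P(r = 3 | data) = 9/22, P(r = 4 | data) = 4/11, P(r = 6 | data) = 9/55, P(r = 7 | data) = 7/110.
Averaging over the posterior, P(black next | data) = (2/3)(9/22) + (1/2)(4/11) + (1/6)(9/55) + (0)(7/110) = 53/110.

0.482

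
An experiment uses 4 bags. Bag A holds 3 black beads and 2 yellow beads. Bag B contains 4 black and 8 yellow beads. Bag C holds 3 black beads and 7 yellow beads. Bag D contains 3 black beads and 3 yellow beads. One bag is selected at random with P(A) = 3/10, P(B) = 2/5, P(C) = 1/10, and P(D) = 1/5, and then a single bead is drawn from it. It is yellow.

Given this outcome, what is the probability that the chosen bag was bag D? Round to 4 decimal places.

Compute the likelihood of this draw for each case: P(data | bag A) = (2/5) = 2/5; P(data | bag B) = (8/12) = 2/3; P(data | bag C) = (7/10) = 7/10; P(data | bag D) = (3/6) = 1/2.
Weighting by the prior gives 3/10 · 2/5 = 3/25, 2/5 · 2/3 = 4/15, 1/10 · 7/10 = 7/100, 1/5 · 1/2 = 1/10; with total 167/300.
Therefore the posterior P(bag D | data) = (1/10) / (167/300) = 30/167.

0.1796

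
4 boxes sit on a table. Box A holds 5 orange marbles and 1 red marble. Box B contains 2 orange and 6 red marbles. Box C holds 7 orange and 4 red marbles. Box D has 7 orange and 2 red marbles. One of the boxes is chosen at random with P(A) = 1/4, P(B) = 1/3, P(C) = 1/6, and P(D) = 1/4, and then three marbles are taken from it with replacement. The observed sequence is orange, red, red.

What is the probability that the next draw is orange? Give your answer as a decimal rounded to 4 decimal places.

0.4317

Under each hypothesis, the probability of the observed sequence is: P(data | box A) = (5/6)(1/6)(1/6) = 0.023148; P(data | box B) = (2/8)(6/8)(6/8) = 0.14062; P(data | box C) = (7/11)(4/11)(4/11) = 0.084147; P(data | box D) = (7/9)(2/9)(2/9) = 0.038409.
The prior-weighted likelihoods are 1/4 · 0.023148 = 0.005787, 1/3 · 0.14062 = 0.046875, 1/6 · 0.084147 = 0.014025, 1/4 · 0.038409 = 0.0096022; summing to 0.076289.
The posterior is then P(box A | data) = 0.075857, P(box B | data) = 0.61444, P(box C | data) = 0.18383, P(box D | data) = 0.12587.
The predictive probability is P(orange next | data) = (5/6)(0.075857) + (1/4)(0.61444) + (7/11)(0.18383) + (7/9)(0.12587) = 0.43171.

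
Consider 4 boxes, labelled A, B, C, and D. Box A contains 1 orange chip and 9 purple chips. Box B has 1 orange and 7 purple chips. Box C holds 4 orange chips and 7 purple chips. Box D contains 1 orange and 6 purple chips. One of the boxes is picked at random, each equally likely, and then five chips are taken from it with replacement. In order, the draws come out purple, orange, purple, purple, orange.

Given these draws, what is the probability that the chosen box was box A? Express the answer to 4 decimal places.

0.1127

For each hypothesis, P(data | H) works out to: P(data | box A) = (9/10)(1/10)(9/10)(9/10)(1/10) = 0.00729; P(data | box B) = (7/8)(1/8)(7/8)(7/8)(1/8) = 0.010468; P(data | box C) = (7/11)(4/11)(7/11)(7/11)(4/11) = 0.034076; P(data | box D) = (6/7)(1/7)(6/7)(6/7)(1/7) = 0.012852.
Multiplying each by its prior: 1/4 · 0.00729 = 0.0018225, 1/4 · 0.010468 = 0.0026169, 1/4 · 0.034076 = 0.008519, 1/4 · 0.012852 = 0.0032129; with total 0.016171.
By Bayes' rule, P(box A | data) = (0.0018225) / (0.016171) = 0.1127.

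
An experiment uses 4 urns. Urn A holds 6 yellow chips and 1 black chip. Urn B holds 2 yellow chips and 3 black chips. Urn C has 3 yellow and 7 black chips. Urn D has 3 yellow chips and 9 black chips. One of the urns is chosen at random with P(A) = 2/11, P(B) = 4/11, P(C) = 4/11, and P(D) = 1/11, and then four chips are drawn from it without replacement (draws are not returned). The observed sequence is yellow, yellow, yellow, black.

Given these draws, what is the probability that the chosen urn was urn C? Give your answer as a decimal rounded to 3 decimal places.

0.103

Compute the likelihood of the observed sequence for each case: P(data | urn A) = (6/7)(5/6)(4/5)(1/4) = 0.14286; P(data | urn B) = (2/5)(1/4)(0/3) = 0; P(data | urn C) = (3/10)(2/9)(1/8)(7/7) = 0.0083333; P(data | urn D) = (3/12)(2/11)(1/10)(9/9) = 0.0045455.
Weighting by the prior gives 2/11 · 0.14286 = 0.025974, 4/11 · 0 = 0, 4/11 · 0.0083333 = 0.0030303, 1/11 · 0.0045455 = 0.00041322; these sum to 0.029418.
So P(urn C | data) = (0.0030303) / (0.029418) = 0.10301.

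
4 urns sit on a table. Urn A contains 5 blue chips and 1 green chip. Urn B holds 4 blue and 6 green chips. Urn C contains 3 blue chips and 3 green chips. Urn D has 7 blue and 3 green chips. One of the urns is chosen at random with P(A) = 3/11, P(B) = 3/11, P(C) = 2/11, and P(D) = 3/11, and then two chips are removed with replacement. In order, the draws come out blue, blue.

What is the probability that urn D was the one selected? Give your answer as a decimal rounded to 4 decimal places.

The likelihood of the observed sequence under each hypothesis: P(data | urn A) = (5/6)(5/6) = 0.69444; P(data | urn B) = (4/10)(4/10) = 0.16; P(data | urn C) = (3/6)(3/6) = 0.25; P(data | urn D) = (7/10)(7/10) = 0.49.
The prior-weighted likelihoods are 3/11 · 0.69444 = 0.18939, 3/11 · 0.16 = 0.043636, 2/11 · 0.25 = 0.045455, 3/11 · 0.49 = 0.13364; these sum to 0.41212.
So P(urn D | data) = (0.13364) / (0.41212) = 0.32426.

0.3243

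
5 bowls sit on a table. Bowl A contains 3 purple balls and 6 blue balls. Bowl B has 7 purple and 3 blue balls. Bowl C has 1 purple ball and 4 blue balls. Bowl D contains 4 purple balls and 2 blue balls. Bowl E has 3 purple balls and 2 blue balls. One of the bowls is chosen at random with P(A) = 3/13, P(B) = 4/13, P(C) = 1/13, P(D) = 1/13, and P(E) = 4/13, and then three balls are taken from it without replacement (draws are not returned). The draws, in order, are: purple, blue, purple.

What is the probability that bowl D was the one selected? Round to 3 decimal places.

For each hypothesis, P(data | H) works out to: P(data | bowl A) = (3/9)(6/8)(2/7) = 1/14; P(data | bowl B) = (7/10)(3/9)(6/8) = 7/40; P(data | bowl C) = (1/5)(4/4)(0/3) = 0; P(data | bowl D) = (4/6)(2/5)(3/4) = 1/5; P(data | bowl E) = (3/5)(2/4)(2/3) = 1/5.
Weighting by the prior gives 3/13 · 1/14 = 3/182, 4/13 · 7/40 = 7/130, 1/13 · 0 = 0, 1/13 · 1/5 = 1/65, 4/13 · 1/5 = 4/65; summing to 67/455.
So P(bowl D | data) = (1/65) / (67/455) = 7/67.

0.104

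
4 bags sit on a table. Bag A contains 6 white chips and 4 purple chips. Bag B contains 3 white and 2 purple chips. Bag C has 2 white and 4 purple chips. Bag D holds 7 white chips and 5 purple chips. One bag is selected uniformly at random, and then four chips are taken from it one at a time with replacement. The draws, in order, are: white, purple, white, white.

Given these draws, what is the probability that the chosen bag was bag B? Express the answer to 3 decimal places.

For each hypothesis, P(data | H) works out to: P(data | bag A) = (6/10)(4/10)(6/10)(6/10) = 0.0864; P(data | bag B) = (3/5)(2/5)(3/5)(3/5) = 0.0864; P(data | bag C) = (2/6)(4/6)(2/6)(2/6) = 0.024691; P(data | bag D) = (7/12)(5/12)(7/12)(7/12) = 0.082706.
The prior-weighted likelihoods are 1/4 · 0.0864 = 0.0216, 1/4 · 0.0864 = 0.0216, 1/4 · 0.024691 = 0.0061728, 1/4 · 0.082706 = 0.020677; with total 0.070049.
So P(bag B | data) = (0.0216) / (0.070049) = 0.30835.

0.308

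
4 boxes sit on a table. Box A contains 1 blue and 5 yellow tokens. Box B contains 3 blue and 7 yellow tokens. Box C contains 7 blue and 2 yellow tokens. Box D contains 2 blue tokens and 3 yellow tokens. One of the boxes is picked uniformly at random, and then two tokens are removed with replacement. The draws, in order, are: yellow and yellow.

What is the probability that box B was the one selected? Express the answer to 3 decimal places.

For each hypothesis, P(data | H) works out to: P(data | box A) = (5/6)(5/6) = 0.69444; P(data | box B) = (7/10)(7/10) = 0.49; P(data | box C) = (2/9)(2/9) = 0.049383; P(data | box D) = (3/5)(3/5) = 0.36.
Weighting by the prior gives 1/4 · 0.69444 = 0.17361, 1/4 · 0.49 = 0.1225, 1/4 · 0.049383 = 0.012346, 1/4 · 0.36 = 0.09; summing to 0.39846.
Therefore the posterior P(box B | data) = (0.1225) / (0.39846) = 0.30744.

0.307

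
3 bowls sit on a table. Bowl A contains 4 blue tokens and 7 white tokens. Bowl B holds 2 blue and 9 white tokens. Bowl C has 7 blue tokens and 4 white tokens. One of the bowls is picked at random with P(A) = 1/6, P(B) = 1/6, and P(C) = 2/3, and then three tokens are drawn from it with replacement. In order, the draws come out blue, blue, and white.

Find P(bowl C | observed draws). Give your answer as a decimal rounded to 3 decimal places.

Compute the likelihood of the observed sequence for each case: P(data | bowl A) = (4/11)(4/11)(7/11) = 0.084147; P(data | bowl B) = (2/11)(2/11)(9/11) = 0.027047; P(data | bowl C) = (7/11)(7/11)(4/11) = 0.14726.
The prior-weighted likelihoods are 1/6 · 0.084147 = 0.014025, 1/6 · 0.027047 = 0.0045079, 2/3 · 0.14726 = 0.098172; summing to 0.1167.
Therefore the posterior P(bowl C | data) = (0.098172) / (0.1167) = 0.8412.

0.841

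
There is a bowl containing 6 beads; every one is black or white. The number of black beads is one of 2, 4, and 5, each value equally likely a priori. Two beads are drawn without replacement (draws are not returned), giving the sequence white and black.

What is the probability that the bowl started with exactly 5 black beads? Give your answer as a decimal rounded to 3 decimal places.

For each hypothesis, P(data | H) works out to: P(data | r = 2) = (4/6)(2/5) = 4/15; P(data | r = 4) = (2/6)(4/5) = 4/15; P(data | r = 5) = (1/6)(5/5) = 1/6.
Weighting by the prior gives 1/3 · 4/15 = 4/45, 1/3 · 4/15 = 4/45, 1/3 · 1/6 = 1/18; these sum to 7/30.
Hence P(r = 5 | data) = (1/18) / (7/30) = 5/21.

0.238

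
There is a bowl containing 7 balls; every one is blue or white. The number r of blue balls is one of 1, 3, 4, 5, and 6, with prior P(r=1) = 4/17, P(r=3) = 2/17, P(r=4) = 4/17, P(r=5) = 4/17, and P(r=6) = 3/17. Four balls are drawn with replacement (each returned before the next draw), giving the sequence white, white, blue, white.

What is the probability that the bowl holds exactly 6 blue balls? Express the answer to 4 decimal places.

Compute the likelihood of the observed sequence for each case: P(data | r = 1) = (6/7)(6/7)(1/7)(6/7) = 0.089963; P(data | r = 3) = (4/7)(4/7)(3/7)(4/7) = 0.079967; P(data | r = 4) = (3/7)(3/7)(4/7)(3/7) = 0.044981; P(data | r = 5) = (2/7)(2/7)(5/7)(2/7) = 0.01666; P(data | r = 6) = (1/7)(1/7)(6/7)(1/7) = 0.002499.
The prior-weighted likelihoods are 4/17 · 0.089963 = 0.021168, 2/17 · 0.079967 = 0.0094078, 4/17 · 0.044981 = 0.010584, 4/17 · 0.01666 = 0.0039199, 3/17 · 0.002499 = 0.00044099; summing to 0.04552.
So P(r = 6 | data) = (0.00044099) / (0.04552) = 0.0096878.

0.0097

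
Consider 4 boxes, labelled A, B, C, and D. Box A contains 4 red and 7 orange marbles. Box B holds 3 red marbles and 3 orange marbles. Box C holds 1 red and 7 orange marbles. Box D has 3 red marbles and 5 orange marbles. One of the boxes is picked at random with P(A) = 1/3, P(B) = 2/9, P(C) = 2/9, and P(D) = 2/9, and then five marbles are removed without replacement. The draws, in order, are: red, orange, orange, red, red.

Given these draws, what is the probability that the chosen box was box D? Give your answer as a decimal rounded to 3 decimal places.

Compute the likelihood of the observed sequence for each case: P(data | box A) = (4/11)(7/10)(6/9)(3/8)(2/7) = 0.018182; P(data | box B) = (3/6)(3/5)(2/4)(2/3)(1/2) = 0.05; P(data | box C) = (1/8)(7/7)(6/6)(0/5) = 0; P(data | box D) = (3/8)(5/7)(4/6)(2/5)(1/4) = 0.017857.
Weighting by the prior gives 1/3 · 0.018182 = 0.0060606, 2/9 · 0.05 = 0.011111, 2/9 · 0 = 0, 2/9 · 0.017857 = 0.0039683; with total 0.02114.
Hence P(box D | data) = (0.0039683) / (0.02114) = 0.18771.

0.188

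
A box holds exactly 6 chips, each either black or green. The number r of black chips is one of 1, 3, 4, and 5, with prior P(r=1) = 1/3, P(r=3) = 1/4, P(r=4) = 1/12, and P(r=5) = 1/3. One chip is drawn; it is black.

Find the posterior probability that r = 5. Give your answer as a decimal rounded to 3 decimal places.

0.541

Under each hypothesis, the probability of this draw is: P(data | r = 1) = (1/6) = 1/6; P(data | r = 3) = (3/6) = 1/2; P(data | r = 4) = (4/6) = 2/3; P(data | r = 5) = (5/6) = 5/6.
Weighting by the prior gives 1/3 · 1/6 = 1/18, 1/4 · 1/2 = 1/8, 1/12 · 2/3 = 1/18, 1/3 · 5/6 = 5/18; summing to 37/72.
Therefore the posterior P(r = 5 | data) = (5/18) / (37/72) = 20/37.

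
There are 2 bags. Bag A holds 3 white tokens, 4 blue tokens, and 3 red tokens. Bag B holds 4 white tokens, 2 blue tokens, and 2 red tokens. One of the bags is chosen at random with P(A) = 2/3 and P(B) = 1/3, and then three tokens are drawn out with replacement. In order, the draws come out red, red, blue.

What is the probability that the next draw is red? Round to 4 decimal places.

0.2911

For each hypothesis, P(data | H) works out to: P(data | bag A) = (3/10)(3/10)(4/10) = 0.036; P(data | bag B) = (2/8)(2/8)(2/8) = 0.015625.
Weighting by the prior gives 2/3 · 0.036 = 0.024, 1/3 · 0.015625 = 0.0052083; these sum to 0.029208.
The posterior is then P(bag A | data) = 0.82168, P(bag B | data) = 0.17832.
Averaging over the posterior, P(red next | data) = (3/10)(0.82168) + (1/4)(0.17832) = 0.29108.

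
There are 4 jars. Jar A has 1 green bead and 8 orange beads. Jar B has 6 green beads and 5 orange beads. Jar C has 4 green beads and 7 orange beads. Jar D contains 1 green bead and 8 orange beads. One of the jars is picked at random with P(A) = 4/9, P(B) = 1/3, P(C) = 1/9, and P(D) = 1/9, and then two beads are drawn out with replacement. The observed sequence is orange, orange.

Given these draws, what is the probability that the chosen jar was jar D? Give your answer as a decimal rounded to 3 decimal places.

0.159

The likelihood of the observed sequence under each hypothesis: P(data | jar A) = (8/9)(8/9) = 0.79012; P(data | jar B) = (5/11)(5/11) = 0.20661; P(data | jar C) = (7/11)(7/11) = 0.40496; P(data | jar D) = (8/9)(8/9) = 0.79012.
Weighting by the prior gives 4/9 · 0.79012 = 0.35117, 1/3 · 0.20661 = 0.068871, 1/9 · 0.40496 = 0.044995, 1/9 · 0.79012 = 0.087791; summing to 0.55282.
Therefore the posterior P(jar D | data) = (0.087791) / (0.55282) = 0.15881.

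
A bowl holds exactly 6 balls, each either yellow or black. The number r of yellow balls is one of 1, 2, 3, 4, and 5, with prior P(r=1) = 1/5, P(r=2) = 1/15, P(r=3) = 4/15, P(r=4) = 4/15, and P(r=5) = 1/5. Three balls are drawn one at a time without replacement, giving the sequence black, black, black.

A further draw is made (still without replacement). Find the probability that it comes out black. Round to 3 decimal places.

The likelihood of the observed sequence under each hypothesis: P(data | r = 1) = (5/6)(4/5)(3/4) = 1/2; P(data | r = 2) = (4/6)(3/5)(2/4) = 1/5; P(data | r = 3) = (3/6)(2/5)(1/4) = 1/20; P(data | r = 4) = (2/6)(1/5)(0/4) = 0; P(data | r = 5) = (1/6)(0/5) = 0.
Weighting by the prior gives 1/5 · 1/2 = 1/10, 1/15 · 1/5 = 1/75, 4/15 · 1/20 = 1/75, 4/15 · 0 = 0, 1/5 · 0 = 0; summing to 19/150.
The posterior is then P(r = 1 | data) = 15/19, P(r = 2 | data) = 2/19, P(r = 3 | data) = 2/19, P(r = 4 | data) = 0, P(r = 5 | data) = 0.
The predictive probability is P(black next | data) = (2/3)(15/19) + (1/3)(2/19) + (0)(2/19) = 32/57.

0.561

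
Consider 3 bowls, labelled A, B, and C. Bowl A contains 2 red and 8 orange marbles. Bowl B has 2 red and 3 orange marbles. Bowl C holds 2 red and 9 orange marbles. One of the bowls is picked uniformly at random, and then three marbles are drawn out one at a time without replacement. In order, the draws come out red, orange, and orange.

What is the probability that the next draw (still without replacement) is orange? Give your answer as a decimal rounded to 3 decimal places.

Compute the likelihood of the observed sequence for each case: P(data | bowl A) = (2/10)(8/9)(7/8) = 0.15556; P(data | bowl B) = (2/5)(3/4)(2/3) = 0.2; P(data | bowl C) = (2/11)(9/10)(8/9) = 0.14545.
The prior-weighted likelihoods are 1/3 · 0.15556 = 0.051852, 1/3 · 0.2 = 0.066667, 1/3 · 0.14545 = 0.048485; summing to 0.167.
Normalising, the posterior is P(bowl A | data) = 0.31048, P(bowl B | data) = 0.39919, P(bowl C | data) = 0.29032.
The predictive probability is P(orange next | data) = (6/7)(0.31048) + (1/2)(0.39919) + (7/8)(0.29032) = 0.71976.

0.720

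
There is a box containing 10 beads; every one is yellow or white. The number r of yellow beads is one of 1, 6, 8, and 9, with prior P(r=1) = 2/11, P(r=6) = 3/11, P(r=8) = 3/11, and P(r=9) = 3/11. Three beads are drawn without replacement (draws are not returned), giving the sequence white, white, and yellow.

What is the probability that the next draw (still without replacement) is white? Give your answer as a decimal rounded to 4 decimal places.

Under each hypothesis, the probability of the observed sequence is: P(data | r = 1) = (9/10)(8/9)(1/8) = 1/10; P(data | r = 6) = (4/10)(3/9)(6/8) = 1/10; P(data | r = 8) = (2/10)(1/9)(8/8) = 1/45; P(data | r = 9) = (1/10)(0/9) = 0.
Weighting by the prior gives 2/11 · 1/10 = 1/55, 3/11 · 1/10 = 3/110, 3/11 · 1/45 = 1/165, 3/11 · 0 = 0; with total 17/330.
Dividing through by the total gives posterior P(r = 1 | data) = 6/17, P(r = 6 | data) = 9/17, P(r = 8 | data) = 2/17, P(r = 9 | data) = 0.
Averaging over the posterior, P(white next | data) = (1)(6/17) + (2/7)(9/17) + (0)(2/17) = 60/119.

0.5042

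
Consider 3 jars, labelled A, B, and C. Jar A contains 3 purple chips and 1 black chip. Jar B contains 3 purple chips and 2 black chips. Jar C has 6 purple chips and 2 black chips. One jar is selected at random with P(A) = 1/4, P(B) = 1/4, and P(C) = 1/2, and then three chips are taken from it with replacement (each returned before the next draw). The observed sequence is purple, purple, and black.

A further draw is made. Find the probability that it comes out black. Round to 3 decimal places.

The likelihood of the observed sequence under each hypothesis: P(data | jar A) = (3/4)(3/4)(1/4) = 0.14062; P(data | jar B) = (3/5)(3/5)(2/5) = 0.144; P(data | jar C) = (6/8)(6/8)(2/8) = 0.14062.
Multiplying each by its prior: 1/4 · 0.14062 = 0.035156, 1/4 · 0.144 = 0.036, 1/2 · 0.14062 = 0.070312; summing to 0.14147.
Dividing through by the total gives posterior P(jar A | data) = 0.24851, P(jar B | data) = 0.25447, P(jar C | data) = 0.49702.
So P(black next | data) = Σ P(black next | H) P(H | data) = (1/4)(0.24851) + (2/5)(0.25447) + (1/4)(0.49702) = 0.28817.

0.288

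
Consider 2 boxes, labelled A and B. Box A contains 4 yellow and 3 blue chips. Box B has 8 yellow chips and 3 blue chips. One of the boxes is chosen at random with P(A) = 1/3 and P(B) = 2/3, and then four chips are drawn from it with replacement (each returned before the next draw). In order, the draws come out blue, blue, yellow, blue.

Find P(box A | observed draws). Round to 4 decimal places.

0.6039

Compute the likelihood of the observed sequence for each case: P(data | box A) = (3/7)(3/7)(4/7)(3/7) = 0.044981; P(data | box B) = (3/11)(3/11)(8/11)(3/11) = 0.014753.
Weighting by the prior gives 1/3 · 0.044981 = 0.014994, 2/3 · 0.014753 = 0.0098354; these sum to 0.024829.
So P(box A | data) = (0.014994) / (0.024829) = 0.60388.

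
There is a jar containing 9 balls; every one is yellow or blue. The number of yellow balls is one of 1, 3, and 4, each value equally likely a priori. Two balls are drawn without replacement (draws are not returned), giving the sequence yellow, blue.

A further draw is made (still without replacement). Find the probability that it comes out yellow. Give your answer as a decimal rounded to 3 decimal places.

0.298

Compute the likelihood of the observed sequence for each case: P(data | r = 1) = (1/9)(8/8) = 1/9; P(data | r = 3) = (3/9)(6/8) = 1/4; P(data | r = 4) = (4/9)(5/8) = 5/18.
Weighting by the prior gives 1/3 · 1/9 = 1/27, 1/3 · 1/4 = 1/12, 1/3 · 5/18 = 5/54; with total 23/108.
Normalising, the posterior is P(r = 1 | data) = 4/23, P(r = 3 | data) = 9/23, P(r = 4 | data) = 10/23.
Averaging over the posterior, P(yellow next | data) = (0)(4/23) + (2/7)(9/23) + (3/7)(10/23) = 48/161.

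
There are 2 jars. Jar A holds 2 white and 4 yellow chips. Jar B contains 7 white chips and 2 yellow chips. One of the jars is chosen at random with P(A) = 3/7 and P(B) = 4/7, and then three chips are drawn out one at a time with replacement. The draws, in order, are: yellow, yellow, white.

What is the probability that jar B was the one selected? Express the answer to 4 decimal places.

The likelihood of the observed sequence under each hypothesis: P(data | jar A) = (4/6)(4/6)(2/6) = 0.14815; P(data | jar B) = (2/9)(2/9)(7/9) = 0.038409.
The prior-weighted likelihoods are 3/7 · 0.14815 = 0.063492, 4/7 · 0.038409 = 0.021948; summing to 0.08544.
So P(jar B | data) = (0.021948) / (0.08544) = 0.25688.

0.2569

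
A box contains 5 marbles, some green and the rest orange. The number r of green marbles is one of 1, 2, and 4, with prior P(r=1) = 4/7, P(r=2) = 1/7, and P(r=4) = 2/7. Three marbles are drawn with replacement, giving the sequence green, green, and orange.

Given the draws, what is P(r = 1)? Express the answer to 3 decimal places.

Compute the likelihood of the observed sequence for each case: P(data | r = 1) = (1/5)(1/5)(4/5) = 4/125; P(data | r = 2) = (2/5)(2/5)(3/5) = 12/125; P(data | r = 4) = (4/5)(4/5)(1/5) = 16/125.
Weighting by the prior gives 4/7 · 4/125 = 16/875, 1/7 · 12/125 = 12/875, 2/7 · 16/125 = 32/875; summing to 12/175.
So P(r = 1 | data) = (16/875) / (12/175) = 4/15.

0.267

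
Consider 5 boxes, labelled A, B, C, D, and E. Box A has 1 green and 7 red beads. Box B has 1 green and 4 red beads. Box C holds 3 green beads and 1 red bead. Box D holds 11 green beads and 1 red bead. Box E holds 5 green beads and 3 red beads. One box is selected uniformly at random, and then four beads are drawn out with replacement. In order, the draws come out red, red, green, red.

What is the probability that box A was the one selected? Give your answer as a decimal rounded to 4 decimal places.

Compute the likelihood of the observed sequence for each case: P(data | box A) = (7/8)(7/8)(1/8)(7/8) = 0.08374; P(data | box B) = (4/5)(4/5)(1/5)(4/5) = 0.1024; P(data | box C) = (1/4)(1/4)(3/4)(1/4) = 0.011719; P(data | box D) = (1/12)(1/12)(11/12)(1/12) = 0.00053048; P(data | box E) = (3/8)(3/8)(5/8)(3/8) = 0.032959.
Multiplying each by its prior: 1/5 · 0.08374 = 0.016748, 1/5 · 0.1024 = 0.02048, 1/5 · 0.011719 = 0.0023437, 1/5 · 0.00053048 = 0.0001061, 1/5 · 0.032959 = 0.0065918; these sum to 0.04627.
By Bayes' rule, P(box A | data) = (0.016748) / (0.04627) = 0.36197.

0.3620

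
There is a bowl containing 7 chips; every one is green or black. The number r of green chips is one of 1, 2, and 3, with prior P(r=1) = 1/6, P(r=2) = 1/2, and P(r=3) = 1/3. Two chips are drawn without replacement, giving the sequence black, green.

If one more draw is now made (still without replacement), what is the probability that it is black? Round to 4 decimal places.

0.7400

Compute the likelihood of the observed sequence for each case: P(data | r = 1) = (6/7)(1/6) = 1/7; P(data | r = 2) = (5/7)(2/6) = 5/21; P(data | r = 3) = (4/7)(3/6) = 2/7.
Multiplying each by its prior: 1/6 · 1/7 = 1/42, 1/2 · 5/21 = 5/42, 1/3 · 2/7 = 2/21; with total 5/21.
Dividing through by the total gives posterior P(r = 1 | data) = 1/10, P(r = 2 | data) = 1/2, P(r = 3 | data) = 2/5.
Averaging over the posterior, P(black next | data) = (1)(1/10) + (4/5)(1/2) + (3/5)(2/5) = 37/50.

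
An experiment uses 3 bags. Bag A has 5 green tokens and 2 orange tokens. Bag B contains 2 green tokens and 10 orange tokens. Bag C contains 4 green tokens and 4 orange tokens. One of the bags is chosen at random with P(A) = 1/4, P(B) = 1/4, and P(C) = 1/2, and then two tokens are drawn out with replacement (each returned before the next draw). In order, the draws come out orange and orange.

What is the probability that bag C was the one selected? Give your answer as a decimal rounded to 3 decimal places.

For each hypothesis, P(data | H) works out to: P(data | bag A) = (2/7)(2/7) = 0.081633; P(data | bag B) = (10/12)(10/12) = 0.69444; P(data | bag C) = (4/8)(4/8) = 0.25.
The prior-weighted likelihoods are 1/4 · 0.081633 = 0.020408, 1/4 · 0.69444 = 0.17361, 1/2 · 0.25 = 0.125; with total 0.31902.
Hence P(bag C | data) = (0.125) / (0.31902) = 0.39183.

0.392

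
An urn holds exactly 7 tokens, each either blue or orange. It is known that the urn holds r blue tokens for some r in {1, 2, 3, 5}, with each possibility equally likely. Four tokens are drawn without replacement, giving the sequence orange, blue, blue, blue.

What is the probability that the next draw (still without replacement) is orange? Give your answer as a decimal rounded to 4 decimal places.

0.4444

For each hypothesis, P(data | H) works out to: P(data | r = 1) = (6/7)(1/6)(0/5) = 0; P(data | r = 2) = (5/7)(2/6)(1/5)(0/4) = 0; P(data | r = 3) = (4/7)(3/6)(2/5)(1/4) = 1/35; P(data | r = 5) = (2/7)(5/6)(4/5)(3/4) = 1/7.
The prior-weighted likelihoods are 1/4 · 0 = 0, 1/4 · 0 = 0, 1/4 · 1/35 = 1/140, 1/4 · 1/7 = 1/28; these sum to 3/70.
Dividing through by the total gives posterior P(r = 1 | data) = 0, P(r = 2 | data) = 0, P(r = 3 | data) = 1/6, P(r = 5 | data) = 5/6.
So P(orange next | data) = Σ P(orange next | H) P(H | data) = (1)(1/6) + (1/3)(5/6) = 4/9.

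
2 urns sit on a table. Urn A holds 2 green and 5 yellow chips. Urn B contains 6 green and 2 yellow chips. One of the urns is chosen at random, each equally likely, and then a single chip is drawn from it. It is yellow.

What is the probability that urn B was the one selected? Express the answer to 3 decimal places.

Under each hypothesis, the probability of this draw is: P(data | urn A) = (5/7) = 5/7; P(data | urn B) = (2/8) = 1/4.
Multiplying each by its prior: 1/2 · 5/7 = 5/14, 1/2 · 1/4 = 1/8; with total 27/56.
Therefore the posterior P(urn B | data) = (1/8) / (27/56) = 7/27.

0.259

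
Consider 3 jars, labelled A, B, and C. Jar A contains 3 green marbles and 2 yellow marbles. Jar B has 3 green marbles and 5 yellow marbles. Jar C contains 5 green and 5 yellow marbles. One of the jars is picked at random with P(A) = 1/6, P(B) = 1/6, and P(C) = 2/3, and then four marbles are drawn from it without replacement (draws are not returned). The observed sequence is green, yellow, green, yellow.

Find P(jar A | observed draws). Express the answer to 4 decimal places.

0.2045

Under each hypothesis, the probability of the observed sequence is: P(data | jar A) = (3/5)(2/4)(2/3)(1/2) = 1/10; P(data | jar B) = (3/8)(5/7)(2/6)(4/5) = 1/14; P(data | jar C) = (5/10)(5/9)(4/8)(4/7) = 5/63.
Weighting by the prior gives 1/6 · 1/10 = 1/60, 1/6 · 1/14 = 1/84, 2/3 · 5/63 = 10/189; these sum to 11/135.
Hence P(jar A | data) = (1/60) / (11/135) = 9/44.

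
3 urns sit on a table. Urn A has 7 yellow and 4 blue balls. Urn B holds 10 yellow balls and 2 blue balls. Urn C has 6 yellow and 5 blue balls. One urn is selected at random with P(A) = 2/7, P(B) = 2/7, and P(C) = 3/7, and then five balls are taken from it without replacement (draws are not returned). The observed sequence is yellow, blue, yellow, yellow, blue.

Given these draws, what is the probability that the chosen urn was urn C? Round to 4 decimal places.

For each hypothesis, P(data | H) works out to: P(data | urn A) = (7/11)(4/10)(6/9)(5/8)(3/7) = 0.045455; P(data | urn B) = (10/12)(2/11)(9/10)(8/9)(1/8) = 0.015152; P(data | urn C) = (6/11)(5/10)(5/9)(4/8)(4/7) = 0.04329.
Weighting by the prior gives 2/7 · 0.045455 = 0.012987, 2/7 · 0.015152 = 0.004329, 3/7 · 0.04329 = 0.018553; summing to 0.035869.
Hence P(urn C | data) = (0.018553) / (0.035869) = 0.51724.

0.5172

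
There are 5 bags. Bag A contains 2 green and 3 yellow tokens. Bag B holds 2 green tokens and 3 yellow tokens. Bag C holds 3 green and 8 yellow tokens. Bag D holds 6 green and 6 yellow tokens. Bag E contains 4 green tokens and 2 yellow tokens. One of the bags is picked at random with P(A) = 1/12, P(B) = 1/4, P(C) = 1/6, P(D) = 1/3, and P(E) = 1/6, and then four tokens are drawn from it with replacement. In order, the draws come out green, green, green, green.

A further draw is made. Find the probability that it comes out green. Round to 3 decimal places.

The likelihood of the observed sequence under each hypothesis: P(data | bag A) = (2/5)(2/5)(2/5)(2/5) = 0.0256; P(data | bag B) = (2/5)(2/5)(2/5)(2/5) = 0.0256; P(data | bag C) = (3/11)(3/11)(3/11)(3/11) = 0.0055324; P(data | bag D) = (6/12)(6/12)(6/12)(6/12) = 0.0625; P(data | bag E) = (4/6)(4/6)(4/6)(4/6) = 0.19753.
Multiplying each by its prior: 1/12 · 0.0256 = 0.0021333, 1/4 · 0.0256 = 0.0064, 1/6 · 0.0055324 = 0.00092207, 1/3 · 0.0625 = 0.020833, 1/6 · 0.19753 = 0.032922; with total 0.063211.
Dividing through by the total gives posterior P(bag A | data) = 0.03375, P(bag B | data) = 0.10125, P(bag C | data) = 0.014587, P(bag D | data) = 0.32959, P(bag E | data) = 0.52083.
The predictive probability is P(green next | data) = (2/5)(0.03375) + (2/5)(0.10125) + (3/11)(0.014587) + (1/2)(0.32959) + (2/3)(0.52083) = 0.56999.

0.570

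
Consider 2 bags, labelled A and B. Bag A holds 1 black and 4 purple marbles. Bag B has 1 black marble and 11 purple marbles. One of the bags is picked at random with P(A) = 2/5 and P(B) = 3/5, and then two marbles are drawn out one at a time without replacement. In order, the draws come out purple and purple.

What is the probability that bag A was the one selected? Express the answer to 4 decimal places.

0.3243

Under each hypothesis, the probability of the observed sequence is: P(data | bag A) = (4/5)(3/4) = 3/5; P(data | bag B) = (11/12)(10/11) = 5/6.
Weighting by the prior gives 2/5 · 3/5 = 6/25, 3/5 · 5/6 = 1/2; with total 37/50.
Hence P(bag A | data) = (6/25) / (37/50) = 12/37.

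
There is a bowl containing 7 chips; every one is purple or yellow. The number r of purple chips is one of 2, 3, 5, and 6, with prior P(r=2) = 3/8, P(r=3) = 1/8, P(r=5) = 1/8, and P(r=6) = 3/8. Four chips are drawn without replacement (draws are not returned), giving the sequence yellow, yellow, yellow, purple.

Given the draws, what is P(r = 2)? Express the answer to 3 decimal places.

0.833

The likelihood of the observed sequence under each hypothesis: P(data | r = 2) = (5/7)(4/6)(3/5)(2/4) = 1/7; P(data | r = 3) = (4/7)(3/6)(2/5)(3/4) = 3/35; P(data | r = 5) = (2/7)(1/6)(0/5) = 0; P(data | r = 6) = (1/7)(0/6) = 0.
The prior-weighted likelihoods are 3/8 · 1/7 = 3/56, 1/8 · 3/35 = 3/280, 1/8 · 0 = 0, 3/8 · 0 = 0; summing to 9/140.
Therefore the posterior P(r = 2 | data) = (3/56) / (9/140) = 5/6.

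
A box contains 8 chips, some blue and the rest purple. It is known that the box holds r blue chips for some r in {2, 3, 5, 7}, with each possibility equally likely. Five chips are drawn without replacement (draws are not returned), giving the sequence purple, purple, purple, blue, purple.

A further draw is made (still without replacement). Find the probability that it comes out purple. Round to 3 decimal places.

0.556

For each hypothesis, P(data | H) works out to: P(data | r = 2) = (6/8)(5/7)(4/6)(2/5)(3/4) = 3/28; P(data | r = 3) = (5/8)(4/7)(3/6)(3/5)(2/4) = 3/56; P(data | r = 5) = (3/8)(2/7)(1/6)(5/5)(0/4) = 0; P(data | r = 7) = (1/8)(0/7) = 0.
The prior-weighted likelihoods are 1/4 · 3/28 = 3/112, 1/4 · 3/56 = 3/224, 1/4 · 0 = 0, 1/4 · 0 = 0; summing to 9/224.
Normalising, the posterior is P(r = 2 | data) = 2/3, P(r = 3 | data) = 1/3, P(r = 5 | data) = 0, P(r = 7 | data) = 0.
The predictive probability is P(purple next | data) = (2/3)(2/3) + (1/3)(1/3) = 5/9.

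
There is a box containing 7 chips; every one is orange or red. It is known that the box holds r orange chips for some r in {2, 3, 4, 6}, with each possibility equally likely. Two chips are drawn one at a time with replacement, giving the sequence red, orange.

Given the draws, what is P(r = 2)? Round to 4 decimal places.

Compute the likelihood of the observed sequence for each case: P(data | r = 2) = (5/7)(2/7) = 10/49; P(data | r = 3) = (4/7)(3/7) = 12/49; P(data | r = 4) = (3/7)(4/7) = 12/49; P(data | r = 6) = (1/7)(6/7) = 6/49.
Multiplying each by its prior: 1/4 · 10/49 = 5/98, 1/4 · 12/49 = 3/49, 1/4 · 12/49 = 3/49, 1/4 · 6/49 = 3/98; with total 10/49.
Therefore the posterior P(r = 2 | data) = (5/98) / (10/49) = 1/4.

0.2500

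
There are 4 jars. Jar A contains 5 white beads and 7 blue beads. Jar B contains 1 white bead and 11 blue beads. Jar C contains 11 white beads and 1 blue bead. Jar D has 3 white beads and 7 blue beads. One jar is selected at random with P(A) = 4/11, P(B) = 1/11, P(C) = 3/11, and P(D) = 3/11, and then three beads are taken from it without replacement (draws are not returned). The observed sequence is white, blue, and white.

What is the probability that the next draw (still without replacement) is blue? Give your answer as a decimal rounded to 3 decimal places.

0.510

The likelihood of the observed sequence under each hypothesis: P(data | jar A) = (5/12)(7/11)(4/10) = 0.10606; P(data | jar B) = (1/12)(11/11)(0/10) = 0; P(data | jar C) = (11/12)(1/11)(10/10) = 0.083333; P(data | jar D) = (3/10)(7/9)(2/8) = 0.058333.
Weighting by the prior gives 4/11 · 0.10606 = 0.038567, 1/11 · 0 = 0, 3/11 · 0.083333 = 0.022727, 3/11 · 0.058333 = 0.015909; these sum to 0.077204.
Dividing through by the total gives posterior P(jar A | data) = 0.49955, P(jar B | data) = 0, P(jar C | data) = 0.29438, P(jar D | data) = 0.20607.
So P(blue next | data) = Σ P(blue next | H) P(H | data) = (2/3)(0.49955) + (0)(0.29438) + (6/7)(0.20607) = 0.50966.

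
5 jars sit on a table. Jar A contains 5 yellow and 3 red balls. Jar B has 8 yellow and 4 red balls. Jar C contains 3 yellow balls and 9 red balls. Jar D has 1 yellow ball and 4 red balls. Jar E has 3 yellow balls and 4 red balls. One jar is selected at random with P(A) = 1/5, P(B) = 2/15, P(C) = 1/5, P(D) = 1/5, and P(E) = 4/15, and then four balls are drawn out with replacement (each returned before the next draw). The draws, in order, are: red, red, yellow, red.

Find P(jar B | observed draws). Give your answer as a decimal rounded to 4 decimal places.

For each hypothesis, P(data | H) works out to: P(data | jar A) = (3/8)(3/8)(5/8)(3/8) = 0.032959; P(data | jar B) = (4/12)(4/12)(8/12)(4/12) = 0.024691; P(data | jar C) = (9/12)(9/12)(3/12)(9/12) = 0.10547; P(data | jar D) = (4/5)(4/5)(1/5)(4/5) = 0.1024; P(data | jar E) = (4/7)(4/7)(3/7)(4/7) = 0.079967.
Weighting by the prior gives 1/5 · 0.032959 = 0.0065918, 2/15 · 0.024691 = 0.0032922, 1/5 · 0.10547 = 0.021094, 1/5 · 0.1024 = 0.02048, 4/15 · 0.079967 = 0.021324; these sum to 0.072782.
Hence P(jar B | data) = (0.0032922) / (0.072782) = 0.045233.

0.0452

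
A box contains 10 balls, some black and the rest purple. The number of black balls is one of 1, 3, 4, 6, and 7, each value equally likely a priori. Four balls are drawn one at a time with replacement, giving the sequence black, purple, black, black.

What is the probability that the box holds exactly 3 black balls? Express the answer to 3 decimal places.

For each hypothesis, P(data | H) works out to: P(data | r = 1) = (1/10)(9/10)(1/10)(1/10) = 0.0009; P(data | r = 3) = (3/10)(7/10)(3/10)(3/10) = 0.0189; P(data | r = 4) = (4/10)(6/10)(4/10)(4/10) = 0.0384; P(data | r = 6) = (6/10)(4/10)(6/10)(6/10) = 0.0864; P(data | r = 7) = (7/10)(3/10)(7/10)(7/10) = 0.1029.
Multiplying each by its prior: 1/5 · 0.0009 = 0.00018, 1/5 · 0.0189 = 0.00378, 1/5 · 0.0384 = 0.00768, 1/5 · 0.0864 = 0.01728, 1/5 · 0.1029 = 0.02058; these sum to 0.0495.
By Bayes' rule, P(r = 3 | data) = (0.00378) / (0.0495) = 0.076364.

0.076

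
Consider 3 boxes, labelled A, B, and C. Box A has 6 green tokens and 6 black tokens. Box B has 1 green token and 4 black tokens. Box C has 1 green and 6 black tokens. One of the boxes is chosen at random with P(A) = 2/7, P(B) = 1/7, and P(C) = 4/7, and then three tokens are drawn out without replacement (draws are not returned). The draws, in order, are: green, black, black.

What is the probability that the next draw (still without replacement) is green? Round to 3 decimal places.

Compute the likelihood of the observed sequence for each case: P(data | box A) = (6/12)(6/11)(5/10) = 0.13636; P(data | box B) = (1/5)(4/4)(3/3) = 0.2; P(data | box C) = (1/7)(6/6)(5/5) = 0.14286.
Weighting by the prior gives 2/7 · 0.13636 = 0.038961, 1/7 · 0.2 = 0.028571, 4/7 · 0.14286 = 0.081633; summing to 0.14917.
Normalising, the posterior is P(box A | data) = 0.26119, P(box B | data) = 0.19154, P(box C | data) = 0.54726.
So P(green next | data) = Σ P(green next | H) P(H | data) = (5/9)(0.26119) + (0)(0.19154) + (0)(0.54726) = 0.14511.

0.145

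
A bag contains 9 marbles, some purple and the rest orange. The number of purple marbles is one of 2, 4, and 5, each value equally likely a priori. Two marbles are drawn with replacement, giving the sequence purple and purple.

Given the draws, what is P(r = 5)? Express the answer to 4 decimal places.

The likelihood of the observed sequence under each hypothesis: P(data | r = 2) = (2/9)(2/9) = 4/81; P(data | r = 4) = (4/9)(4/9) = 16/81; P(data | r = 5) = (5/9)(5/9) = 25/81.
The prior-weighted likelihoods are 1/3 · 4/81 = 4/243, 1/3 · 16/81 = 16/243, 1/3 · 25/81 = 25/243; these sum to 5/27.
So P(r = 5 | data) = (25/243) / (5/27) = 5/9.

0.5556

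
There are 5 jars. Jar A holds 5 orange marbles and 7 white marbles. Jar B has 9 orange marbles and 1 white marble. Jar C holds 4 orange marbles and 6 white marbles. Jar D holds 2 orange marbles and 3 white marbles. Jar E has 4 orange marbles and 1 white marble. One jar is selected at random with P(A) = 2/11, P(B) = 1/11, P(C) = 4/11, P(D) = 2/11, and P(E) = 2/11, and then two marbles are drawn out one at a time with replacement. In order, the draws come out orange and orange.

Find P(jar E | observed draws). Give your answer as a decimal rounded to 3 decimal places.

For each hypothesis, P(data | H) works out to: P(data | jar A) = (5/12)(5/12) = 0.17361; P(data | jar B) = (9/10)(9/10) = 0.81; P(data | jar C) = (4/10)(4/10) = 0.16; P(data | jar D) = (2/5)(2/5) = 0.16; P(data | jar E) = (4/5)(4/5) = 0.64.
Multiplying each by its prior: 2/11 · 0.17361 = 0.031566, 1/11 · 0.81 = 0.073636, 4/11 · 0.16 = 0.058182, 2/11 · 0.16 = 0.029091, 2/11 · 0.64 = 0.11636; summing to 0.30884.
Therefore the posterior P(jar E | data) = (0.11636) / (0.30884) = 0.37678.

0.377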